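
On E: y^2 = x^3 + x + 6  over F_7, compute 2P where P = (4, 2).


Doubling: s = (3 x1^2 + a) / (2 y1)
s = (3*4^2 + 1) / (2*2) mod 7 = 0
x3 = s^2 - 2 x1 mod 7 = 0^2 - 2*4 = 6
y3 = s (x1 - x3) - y1 mod 7 = 0 * (4 - 6) - 2 = 5

2P = (6, 5)


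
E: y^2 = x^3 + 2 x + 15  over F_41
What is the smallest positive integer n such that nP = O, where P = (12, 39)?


Compute successive multiples of P until we hit O:
  1P = (12, 39)
  2P = (12, 2)
  3P = O

ord(P) = 3


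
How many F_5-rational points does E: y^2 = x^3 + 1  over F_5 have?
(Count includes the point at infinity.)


For each x in F_5, count y with y^2 = x^3 + 0 x + 1 mod 5:
  x = 0: RHS = 1, y in [1, 4]  -> 2 point(s)
  x = 2: RHS = 4, y in [2, 3]  -> 2 point(s)
  x = 4: RHS = 0, y in [0]  -> 1 point(s)
Affine points: 5. Add the point at infinity: total = 6.

#E(F_5) = 6


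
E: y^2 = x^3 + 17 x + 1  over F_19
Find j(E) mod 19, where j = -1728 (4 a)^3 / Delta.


Delta = -16(4 a^3 + 27 b^2) mod 19 = 4
-1728 * (4 a)^3 = -1728 * (4*17)^3 mod 19 = 1
j = 1 * 4^(-1) mod 19 = 5

j = 5 (mod 19)


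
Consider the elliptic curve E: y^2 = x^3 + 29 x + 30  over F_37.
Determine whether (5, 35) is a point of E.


Check whether y^2 = x^3 + 29 x + 30 (mod 37) for (x, y) = (5, 35).
LHS: y^2 = 35^2 mod 37 = 4
RHS: x^3 + 29 x + 30 = 5^3 + 29*5 + 30 mod 37 = 4
LHS = RHS

Yes, on the curve


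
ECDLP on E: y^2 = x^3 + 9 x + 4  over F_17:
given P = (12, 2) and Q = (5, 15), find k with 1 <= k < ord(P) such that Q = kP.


Enumerate multiples of P until we hit Q = (5, 15):
  1P = (12, 2)
  2P = (9, 10)
  3P = (5, 2)
  4P = (0, 15)
  5P = (7, 11)
  6P = (6, 11)
  7P = (14, 1)
  8P = (4, 11)
  9P = (2, 8)
  10P = (2, 9)
  11P = (4, 6)
  12P = (14, 16)
  13P = (6, 6)
  14P = (7, 6)
  15P = (0, 2)
  16P = (5, 15)
Match found at i = 16.

k = 16


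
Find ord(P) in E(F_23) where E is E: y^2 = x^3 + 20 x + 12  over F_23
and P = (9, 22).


Compute successive multiples of P until we hit O:
  1P = (9, 22)
  2P = (7, 14)
  3P = (0, 14)
  4P = (4, 8)
  5P = (16, 9)
  6P = (16, 14)
  7P = (4, 15)
  8P = (0, 9)
  ... (continuing to 11P)
  11P = O

ord(P) = 11


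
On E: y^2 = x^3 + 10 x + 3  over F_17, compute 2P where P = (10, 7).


k = 2 = 10_2 (binary, LSB first: 01)
Double-and-add from P = (10, 7):
  bit 0 = 0: acc unchanged = O
  bit 1 = 1: acc = O + (12, 7) = (12, 7)

2P = (12, 7)


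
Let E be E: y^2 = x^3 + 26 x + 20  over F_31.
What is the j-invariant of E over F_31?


Delta = -16(4 a^3 + 27 b^2) mod 31 = 27
-1728 * (4 a)^3 = -1728 * (4*26)^3 mod 31 = 15
j = 15 * 27^(-1) mod 31 = 4

j = 4 (mod 31)


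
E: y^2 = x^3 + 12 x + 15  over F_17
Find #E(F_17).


For each x in F_17, count y with y^2 = x^3 + 12 x + 15 mod 17:
  x = 0: RHS = 15, y in [7, 10]  -> 2 point(s)
  x = 2: RHS = 13, y in [8, 9]  -> 2 point(s)
  x = 4: RHS = 8, y in [5, 12]  -> 2 point(s)
  x = 5: RHS = 13, y in [8, 9]  -> 2 point(s)
  x = 7: RHS = 0, y in [0]  -> 1 point(s)
  x = 9: RHS = 2, y in [6, 11]  -> 2 point(s)
  x = 10: RHS = 13, y in [8, 9]  -> 2 point(s)
  x = 11: RHS = 16, y in [4, 13]  -> 2 point(s)
  x = 12: RHS = 0, y in [0]  -> 1 point(s)
  x = 15: RHS = 0, y in [0]  -> 1 point(s)
  x = 16: RHS = 2, y in [6, 11]  -> 2 point(s)
Affine points: 19. Add the point at infinity: total = 20.

#E(F_17) = 20


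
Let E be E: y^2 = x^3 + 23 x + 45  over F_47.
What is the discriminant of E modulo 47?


4 a^3 + 27 b^2 = 4*23^3 + 27*45^2 = 48668 + 54675 = 103343
Delta = -16 * (103343) = -1653488
Delta mod 47 = 19

Delta = 19 (mod 47)


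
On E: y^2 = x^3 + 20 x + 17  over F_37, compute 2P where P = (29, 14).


Doubling: s = (3 x1^2 + a) / (2 y1)
s = (3*29^2 + 20) / (2*14) mod 37 = 34
x3 = s^2 - 2 x1 mod 37 = 34^2 - 2*29 = 25
y3 = s (x1 - x3) - y1 mod 37 = 34 * (29 - 25) - 14 = 11

2P = (25, 11)


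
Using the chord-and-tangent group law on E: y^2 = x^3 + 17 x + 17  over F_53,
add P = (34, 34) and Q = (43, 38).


P != Q, so use the chord formula.
s = (y2 - y1) / (x2 - x1) = (4) / (9) mod 53 = 24
x3 = s^2 - x1 - x2 mod 53 = 24^2 - 34 - 43 = 22
y3 = s (x1 - x3) - y1 mod 53 = 24 * (34 - 22) - 34 = 42

P + Q = (22, 42)


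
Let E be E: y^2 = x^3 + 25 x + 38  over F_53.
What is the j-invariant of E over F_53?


Delta = -16(4 a^3 + 27 b^2) mod 53 = 6
-1728 * (4 a)^3 = -1728 * (4*25)^3 mod 53 = 22
j = 22 * 6^(-1) mod 53 = 39

j = 39 (mod 53)


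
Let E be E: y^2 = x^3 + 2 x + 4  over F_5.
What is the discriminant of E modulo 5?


4 a^3 + 27 b^2 = 4*2^3 + 27*4^2 = 32 + 432 = 464
Delta = -16 * (464) = -7424
Delta mod 5 = 1

Delta = 1 (mod 5)


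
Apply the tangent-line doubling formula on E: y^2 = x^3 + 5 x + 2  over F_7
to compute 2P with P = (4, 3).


Doubling: s = (3 x1^2 + a) / (2 y1)
s = (3*4^2 + 5) / (2*3) mod 7 = 3
x3 = s^2 - 2 x1 mod 7 = 3^2 - 2*4 = 1
y3 = s (x1 - x3) - y1 mod 7 = 3 * (4 - 1) - 3 = 6

2P = (1, 6)


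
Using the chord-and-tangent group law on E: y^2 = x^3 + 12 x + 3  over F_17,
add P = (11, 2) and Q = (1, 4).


P != Q, so use the chord formula.
s = (y2 - y1) / (x2 - x1) = (2) / (7) mod 17 = 10
x3 = s^2 - x1 - x2 mod 17 = 10^2 - 11 - 1 = 3
y3 = s (x1 - x3) - y1 mod 17 = 10 * (11 - 3) - 2 = 10

P + Q = (3, 10)


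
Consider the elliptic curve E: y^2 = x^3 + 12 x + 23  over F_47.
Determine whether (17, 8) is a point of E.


Check whether y^2 = x^3 + 12 x + 23 (mod 47) for (x, y) = (17, 8).
LHS: y^2 = 8^2 mod 47 = 17
RHS: x^3 + 12 x + 23 = 17^3 + 12*17 + 23 mod 47 = 17
LHS = RHS

Yes, on the curve


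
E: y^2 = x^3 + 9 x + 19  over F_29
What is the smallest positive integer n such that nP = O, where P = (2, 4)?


Compute successive multiples of P until we hit O:
  1P = (2, 4)
  2P = (26, 20)
  3P = (24, 20)
  4P = (10, 6)
  5P = (8, 9)
  6P = (6, 12)
  7P = (25, 8)
  8P = (25, 21)
  ... (continuing to 15P)
  15P = O

ord(P) = 15


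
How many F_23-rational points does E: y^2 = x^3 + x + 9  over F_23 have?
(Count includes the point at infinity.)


For each x in F_23, count y with y^2 = x^3 + 1 x + 9 mod 23:
  x = 0: RHS = 9, y in [3, 20]  -> 2 point(s)
  x = 3: RHS = 16, y in [4, 19]  -> 2 point(s)
  x = 4: RHS = 8, y in [10, 13]  -> 2 point(s)
  x = 5: RHS = 1, y in [1, 22]  -> 2 point(s)
  x = 6: RHS = 1, y in [1, 22]  -> 2 point(s)
  x = 8: RHS = 0, y in [0]  -> 1 point(s)
  x = 12: RHS = 1, y in [1, 22]  -> 2 point(s)
  x = 15: RHS = 18, y in [8, 15]  -> 2 point(s)
  x = 16: RHS = 4, y in [2, 21]  -> 2 point(s)
  x = 20: RHS = 2, y in [5, 18]  -> 2 point(s)
Affine points: 19. Add the point at infinity: total = 20.

#E(F_23) = 20


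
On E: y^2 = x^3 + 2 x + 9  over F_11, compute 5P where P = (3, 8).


k = 5 = 101_2 (binary, LSB first: 101)
Double-and-add from P = (3, 8):
  bit 0 = 1: acc = O + (3, 8) = (3, 8)
  bit 1 = 0: acc unchanged = (3, 8)
  bit 2 = 1: acc = (3, 8) + (3, 8) = (3, 3)

5P = (3, 3)


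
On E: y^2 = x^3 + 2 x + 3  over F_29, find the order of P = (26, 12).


Compute successive multiples of P until we hit O:
  1P = (26, 12)
  2P = (6, 17)
  3P = (17, 22)
  4P = (8, 26)
  5P = (11, 15)
  6P = (28, 0)
  7P = (11, 14)
  8P = (8, 3)
  ... (continuing to 12P)
  12P = O

ord(P) = 12


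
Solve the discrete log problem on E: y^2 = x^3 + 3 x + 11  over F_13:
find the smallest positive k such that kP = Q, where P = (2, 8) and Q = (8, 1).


Enumerate multiples of P until we hit Q = (8, 1):
  1P = (2, 8)
  2P = (8, 1)
Match found at i = 2.

k = 2


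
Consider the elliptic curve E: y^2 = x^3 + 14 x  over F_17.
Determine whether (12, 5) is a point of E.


Check whether y^2 = x^3 + 14 x + 0 (mod 17) for (x, y) = (12, 5).
LHS: y^2 = 5^2 mod 17 = 8
RHS: x^3 + 14 x + 0 = 12^3 + 14*12 + 0 mod 17 = 9
LHS != RHS

No, not on the curve


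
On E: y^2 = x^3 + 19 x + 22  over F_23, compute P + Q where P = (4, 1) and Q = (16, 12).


P != Q, so use the chord formula.
s = (y2 - y1) / (x2 - x1) = (11) / (12) mod 23 = 22
x3 = s^2 - x1 - x2 mod 23 = 22^2 - 4 - 16 = 4
y3 = s (x1 - x3) - y1 mod 23 = 22 * (4 - 4) - 1 = 22

P + Q = (4, 22)


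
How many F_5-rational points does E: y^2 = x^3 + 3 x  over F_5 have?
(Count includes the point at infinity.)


For each x in F_5, count y with y^2 = x^3 + 3 x + 0 mod 5:
  x = 0: RHS = 0, y in [0]  -> 1 point(s)
  x = 1: RHS = 4, y in [2, 3]  -> 2 point(s)
  x = 2: RHS = 4, y in [2, 3]  -> 2 point(s)
  x = 3: RHS = 1, y in [1, 4]  -> 2 point(s)
  x = 4: RHS = 1, y in [1, 4]  -> 2 point(s)
Affine points: 9. Add the point at infinity: total = 10.

#E(F_5) = 10


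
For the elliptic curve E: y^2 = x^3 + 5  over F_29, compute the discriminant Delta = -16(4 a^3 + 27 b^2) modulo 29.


4 a^3 + 27 b^2 = 4*0^3 + 27*5^2 = 0 + 675 = 675
Delta = -16 * (675) = -10800
Delta mod 29 = 17

Delta = 17 (mod 29)


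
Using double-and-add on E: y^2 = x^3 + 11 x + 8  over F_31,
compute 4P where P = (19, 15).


k = 4 = 100_2 (binary, LSB first: 001)
Double-and-add from P = (19, 15):
  bit 0 = 0: acc unchanged = O
  bit 1 = 0: acc unchanged = O
  bit 2 = 1: acc = O + (26, 18) = (26, 18)

4P = (26, 18)


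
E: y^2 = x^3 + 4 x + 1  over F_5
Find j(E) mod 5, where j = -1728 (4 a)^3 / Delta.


Delta = -16(4 a^3 + 27 b^2) mod 5 = 2
-1728 * (4 a)^3 = -1728 * (4*4)^3 mod 5 = 2
j = 2 * 2^(-1) mod 5 = 1

j = 1 (mod 5)


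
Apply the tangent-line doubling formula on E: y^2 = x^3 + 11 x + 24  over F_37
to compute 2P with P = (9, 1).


Doubling: s = (3 x1^2 + a) / (2 y1)
s = (3*9^2 + 11) / (2*1) mod 37 = 16
x3 = s^2 - 2 x1 mod 37 = 16^2 - 2*9 = 16
y3 = s (x1 - x3) - y1 mod 37 = 16 * (9 - 16) - 1 = 35

2P = (16, 35)


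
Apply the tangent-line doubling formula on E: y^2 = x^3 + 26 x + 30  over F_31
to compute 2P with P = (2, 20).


Doubling: s = (3 x1^2 + a) / (2 y1)
s = (3*2^2 + 26) / (2*20) mod 31 = 18
x3 = s^2 - 2 x1 mod 31 = 18^2 - 2*2 = 10
y3 = s (x1 - x3) - y1 mod 31 = 18 * (2 - 10) - 20 = 22

2P = (10, 22)


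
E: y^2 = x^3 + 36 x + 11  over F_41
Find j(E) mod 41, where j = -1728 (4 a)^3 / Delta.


Delta = -16(4 a^3 + 27 b^2) mod 41 = 8
-1728 * (4 a)^3 = -1728 * (4*36)^3 mod 41 = 30
j = 30 * 8^(-1) mod 41 = 14

j = 14 (mod 41)


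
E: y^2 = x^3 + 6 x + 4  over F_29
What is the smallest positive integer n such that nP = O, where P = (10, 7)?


Compute successive multiples of P until we hit O:
  1P = (10, 7)
  2P = (18, 17)
  3P = (8, 10)
  4P = (6, 16)
  5P = (9, 27)
  6P = (4, 18)
  7P = (24, 9)
  8P = (11, 26)
  ... (continuing to 37P)
  37P = O

ord(P) = 37


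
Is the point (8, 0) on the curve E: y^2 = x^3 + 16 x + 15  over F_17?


Check whether y^2 = x^3 + 16 x + 15 (mod 17) for (x, y) = (8, 0).
LHS: y^2 = 0^2 mod 17 = 0
RHS: x^3 + 16 x + 15 = 8^3 + 16*8 + 15 mod 17 = 9
LHS != RHS

No, not on the curve


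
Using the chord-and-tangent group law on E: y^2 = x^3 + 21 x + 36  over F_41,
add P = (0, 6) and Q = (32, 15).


P != Q, so use the chord formula.
s = (y2 - y1) / (x2 - x1) = (9) / (32) mod 41 = 40
x3 = s^2 - x1 - x2 mod 41 = 40^2 - 0 - 32 = 10
y3 = s (x1 - x3) - y1 mod 41 = 40 * (0 - 10) - 6 = 4

P + Q = (10, 4)


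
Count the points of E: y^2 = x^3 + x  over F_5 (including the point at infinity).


For each x in F_5, count y with y^2 = x^3 + 1 x + 0 mod 5:
  x = 0: RHS = 0, y in [0]  -> 1 point(s)
  x = 2: RHS = 0, y in [0]  -> 1 point(s)
  x = 3: RHS = 0, y in [0]  -> 1 point(s)
Affine points: 3. Add the point at infinity: total = 4.

#E(F_5) = 4


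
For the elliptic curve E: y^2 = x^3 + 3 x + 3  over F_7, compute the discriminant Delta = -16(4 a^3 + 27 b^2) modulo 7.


4 a^3 + 27 b^2 = 4*3^3 + 27*3^2 = 108 + 243 = 351
Delta = -16 * (351) = -5616
Delta mod 7 = 5

Delta = 5 (mod 7)


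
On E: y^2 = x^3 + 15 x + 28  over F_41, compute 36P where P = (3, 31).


k = 36 = 100100_2 (binary, LSB first: 001001)
Double-and-add from P = (3, 31):
  bit 0 = 0: acc unchanged = O
  bit 1 = 0: acc unchanged = O
  bit 2 = 1: acc = O + (36, 22) = (36, 22)
  bit 3 = 0: acc unchanged = (36, 22)
  bit 4 = 0: acc unchanged = (36, 22)
  bit 5 = 1: acc = (36, 22) + (7, 36) = (21, 16)

36P = (21, 16)


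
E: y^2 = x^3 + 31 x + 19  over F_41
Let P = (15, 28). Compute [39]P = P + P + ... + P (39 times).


k = 39 = 100111_2 (binary, LSB first: 111001)
Double-and-add from P = (15, 28):
  bit 0 = 1: acc = O + (15, 28) = (15, 28)
  bit 1 = 1: acc = (15, 28) + (13, 6) = (11, 16)
  bit 2 = 1: acc = (11, 16) + (24, 27) = (22, 22)
  bit 3 = 0: acc unchanged = (22, 22)
  bit 4 = 0: acc unchanged = (22, 22)
  bit 5 = 1: acc = (22, 22) + (3, 4) = (37, 35)

39P = (37, 35)


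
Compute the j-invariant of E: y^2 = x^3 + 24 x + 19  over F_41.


Delta = -16(4 a^3 + 27 b^2) mod 41 = 15
-1728 * (4 a)^3 = -1728 * (4*24)^3 mod 41 = 18
j = 18 * 15^(-1) mod 41 = 34

j = 34 (mod 41)


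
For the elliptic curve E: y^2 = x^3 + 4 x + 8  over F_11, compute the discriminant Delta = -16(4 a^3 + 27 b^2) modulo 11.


4 a^3 + 27 b^2 = 4*4^3 + 27*8^2 = 256 + 1728 = 1984
Delta = -16 * (1984) = -31744
Delta mod 11 = 2

Delta = 2 (mod 11)


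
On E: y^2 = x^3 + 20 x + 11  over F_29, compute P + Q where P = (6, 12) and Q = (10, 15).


P != Q, so use the chord formula.
s = (y2 - y1) / (x2 - x1) = (3) / (4) mod 29 = 8
x3 = s^2 - x1 - x2 mod 29 = 8^2 - 6 - 10 = 19
y3 = s (x1 - x3) - y1 mod 29 = 8 * (6 - 19) - 12 = 0

P + Q = (19, 0)


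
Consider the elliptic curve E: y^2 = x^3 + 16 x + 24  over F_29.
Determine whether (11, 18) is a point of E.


Check whether y^2 = x^3 + 16 x + 24 (mod 29) for (x, y) = (11, 18).
LHS: y^2 = 18^2 mod 29 = 5
RHS: x^3 + 16 x + 24 = 11^3 + 16*11 + 24 mod 29 = 23
LHS != RHS

No, not on the curve


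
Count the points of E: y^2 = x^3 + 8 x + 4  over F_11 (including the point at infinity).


For each x in F_11, count y with y^2 = x^3 + 8 x + 4 mod 11:
  x = 0: RHS = 4, y in [2, 9]  -> 2 point(s)
  x = 3: RHS = 0, y in [0]  -> 1 point(s)
  x = 4: RHS = 1, y in [1, 10]  -> 2 point(s)
  x = 5: RHS = 4, y in [2, 9]  -> 2 point(s)
  x = 6: RHS = 4, y in [2, 9]  -> 2 point(s)
Affine points: 9. Add the point at infinity: total = 10.

#E(F_11) = 10


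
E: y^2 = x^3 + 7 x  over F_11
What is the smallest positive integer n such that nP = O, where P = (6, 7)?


Compute successive multiples of P until we hit O:
  1P = (6, 7)
  2P = (3, 9)
  3P = (0, 0)
  4P = (3, 2)
  5P = (6, 4)
  6P = O

ord(P) = 6


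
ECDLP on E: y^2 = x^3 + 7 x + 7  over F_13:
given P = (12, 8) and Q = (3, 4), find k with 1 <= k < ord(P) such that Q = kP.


Enumerate multiples of P until we hit Q = (3, 4):
  1P = (12, 8)
  2P = (3, 9)
  3P = (7, 3)
  4P = (8, 9)
  5P = (2, 9)
  6P = (2, 4)
  7P = (8, 4)
  8P = (7, 10)
  9P = (3, 4)
Match found at i = 9.

k = 9


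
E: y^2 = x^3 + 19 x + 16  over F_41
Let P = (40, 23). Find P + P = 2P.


Doubling: s = (3 x1^2 + a) / (2 y1)
s = (3*40^2 + 19) / (2*23) mod 41 = 29
x3 = s^2 - 2 x1 mod 41 = 29^2 - 2*40 = 23
y3 = s (x1 - x3) - y1 mod 41 = 29 * (40 - 23) - 23 = 19

2P = (23, 19)


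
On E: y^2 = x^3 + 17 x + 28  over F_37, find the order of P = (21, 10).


Compute successive multiples of P until we hit O:
  1P = (21, 10)
  2P = (7, 3)
  3P = (0, 19)
  4P = (26, 8)
  5P = (2, 12)
  6P = (30, 26)
  7P = (12, 6)
  8P = (1, 3)
  ... (continuing to 37P)
  37P = O

ord(P) = 37


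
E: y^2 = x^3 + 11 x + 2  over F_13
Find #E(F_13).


For each x in F_13, count y with y^2 = x^3 + 11 x + 2 mod 13:
  x = 1: RHS = 1, y in [1, 12]  -> 2 point(s)
  x = 3: RHS = 10, y in [6, 7]  -> 2 point(s)
  x = 5: RHS = 0, y in [0]  -> 1 point(s)
  x = 8: RHS = 4, y in [2, 11]  -> 2 point(s)
  x = 12: RHS = 3, y in [4, 9]  -> 2 point(s)
Affine points: 9. Add the point at infinity: total = 10.

#E(F_13) = 10


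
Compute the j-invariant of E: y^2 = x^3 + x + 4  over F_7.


Delta = -16(4 a^3 + 27 b^2) mod 7 = 3
-1728 * (4 a)^3 = -1728 * (4*1)^3 mod 7 = 1
j = 1 * 3^(-1) mod 7 = 5

j = 5 (mod 7)


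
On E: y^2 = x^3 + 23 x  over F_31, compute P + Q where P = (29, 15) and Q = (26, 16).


P != Q, so use the chord formula.
s = (y2 - y1) / (x2 - x1) = (1) / (28) mod 31 = 10
x3 = s^2 - x1 - x2 mod 31 = 10^2 - 29 - 26 = 14
y3 = s (x1 - x3) - y1 mod 31 = 10 * (29 - 14) - 15 = 11

P + Q = (14, 11)


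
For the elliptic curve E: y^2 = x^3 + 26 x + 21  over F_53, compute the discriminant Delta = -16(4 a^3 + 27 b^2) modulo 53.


4 a^3 + 27 b^2 = 4*26^3 + 27*21^2 = 70304 + 11907 = 82211
Delta = -16 * (82211) = -1315376
Delta mod 53 = 31

Delta = 31 (mod 53)


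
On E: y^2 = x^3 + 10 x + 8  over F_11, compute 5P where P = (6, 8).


k = 5 = 101_2 (binary, LSB first: 101)
Double-and-add from P = (6, 8):
  bit 0 = 1: acc = O + (6, 8) = (6, 8)
  bit 1 = 0: acc unchanged = (6, 8)
  bit 2 = 1: acc = (6, 8) + (7, 6) = (2, 6)

5P = (2, 6)


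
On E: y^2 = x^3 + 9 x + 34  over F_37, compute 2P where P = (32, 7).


Doubling: s = (3 x1^2 + a) / (2 y1)
s = (3*32^2 + 9) / (2*7) mod 37 = 6
x3 = s^2 - 2 x1 mod 37 = 6^2 - 2*32 = 9
y3 = s (x1 - x3) - y1 mod 37 = 6 * (32 - 9) - 7 = 20

2P = (9, 20)


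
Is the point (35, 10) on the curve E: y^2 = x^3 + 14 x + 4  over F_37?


Check whether y^2 = x^3 + 14 x + 4 (mod 37) for (x, y) = (35, 10).
LHS: y^2 = 10^2 mod 37 = 26
RHS: x^3 + 14 x + 4 = 35^3 + 14*35 + 4 mod 37 = 5
LHS != RHS

No, not on the curve


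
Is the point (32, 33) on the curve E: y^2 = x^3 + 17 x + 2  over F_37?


Check whether y^2 = x^3 + 17 x + 2 (mod 37) for (x, y) = (32, 33).
LHS: y^2 = 33^2 mod 37 = 16
RHS: x^3 + 17 x + 2 = 32^3 + 17*32 + 2 mod 37 = 14
LHS != RHS

No, not on the curve


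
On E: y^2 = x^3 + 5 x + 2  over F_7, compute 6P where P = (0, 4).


k = 6 = 110_2 (binary, LSB first: 011)
Double-and-add from P = (0, 4):
  bit 0 = 0: acc unchanged = O
  bit 1 = 1: acc = O + (4, 4) = (4, 4)
  bit 2 = 1: acc = (4, 4) + (1, 1) = (3, 4)

6P = (3, 4)


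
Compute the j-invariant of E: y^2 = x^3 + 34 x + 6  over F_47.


Delta = -16(4 a^3 + 27 b^2) mod 47 = 36
-1728 * (4 a)^3 = -1728 * (4*34)^3 mod 47 = 35
j = 35 * 36^(-1) mod 47 = 31

j = 31 (mod 47)


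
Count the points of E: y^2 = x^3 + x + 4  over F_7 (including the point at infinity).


For each x in F_7, count y with y^2 = x^3 + 1 x + 4 mod 7:
  x = 0: RHS = 4, y in [2, 5]  -> 2 point(s)
  x = 2: RHS = 0, y in [0]  -> 1 point(s)
  x = 4: RHS = 2, y in [3, 4]  -> 2 point(s)
  x = 5: RHS = 1, y in [1, 6]  -> 2 point(s)
  x = 6: RHS = 2, y in [3, 4]  -> 2 point(s)
Affine points: 9. Add the point at infinity: total = 10.

#E(F_7) = 10


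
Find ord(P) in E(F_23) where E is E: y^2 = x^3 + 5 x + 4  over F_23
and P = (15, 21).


Compute successive multiples of P until we hit O:
  1P = (15, 21)
  2P = (5, 4)
  3P = (19, 9)
  4P = (21, 20)
  5P = (3, 0)
  6P = (21, 3)
  7P = (19, 14)
  8P = (5, 19)
  ... (continuing to 10P)
  10P = O

ord(P) = 10


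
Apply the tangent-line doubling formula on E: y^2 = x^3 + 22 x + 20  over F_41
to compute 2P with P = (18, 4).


Doubling: s = (3 x1^2 + a) / (2 y1)
s = (3*18^2 + 22) / (2*4) mod 41 = 32
x3 = s^2 - 2 x1 mod 41 = 32^2 - 2*18 = 4
y3 = s (x1 - x3) - y1 mod 41 = 32 * (18 - 4) - 4 = 34

2P = (4, 34)


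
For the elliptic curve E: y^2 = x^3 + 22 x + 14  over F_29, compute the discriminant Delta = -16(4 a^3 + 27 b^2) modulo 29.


4 a^3 + 27 b^2 = 4*22^3 + 27*14^2 = 42592 + 5292 = 47884
Delta = -16 * (47884) = -766144
Delta mod 29 = 7

Delta = 7 (mod 29)


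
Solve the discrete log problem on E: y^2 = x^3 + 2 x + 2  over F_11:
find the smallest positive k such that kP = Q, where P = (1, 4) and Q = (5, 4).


Enumerate multiples of P until we hit Q = (5, 4):
  1P = (1, 4)
  2P = (2, 5)
  3P = (9, 10)
  4P = (5, 4)
Match found at i = 4.

k = 4


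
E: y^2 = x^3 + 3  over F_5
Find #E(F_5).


For each x in F_5, count y with y^2 = x^3 + 0 x + 3 mod 5:
  x = 1: RHS = 4, y in [2, 3]  -> 2 point(s)
  x = 2: RHS = 1, y in [1, 4]  -> 2 point(s)
  x = 3: RHS = 0, y in [0]  -> 1 point(s)
Affine points: 5. Add the point at infinity: total = 6.

#E(F_5) = 6


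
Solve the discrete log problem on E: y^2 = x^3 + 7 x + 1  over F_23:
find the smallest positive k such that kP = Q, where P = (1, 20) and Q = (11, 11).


Enumerate multiples of P until we hit Q = (11, 11):
  1P = (1, 20)
  2P = (11, 12)
  3P = (19, 22)
  4P = (5, 0)
  5P = (19, 1)
  6P = (11, 11)
Match found at i = 6.

k = 6


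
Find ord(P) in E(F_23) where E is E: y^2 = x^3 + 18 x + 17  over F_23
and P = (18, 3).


Compute successive multiples of P until we hit O:
  1P = (18, 3)
  2P = (3, 11)
  3P = (3, 12)
  4P = (18, 20)
  5P = O

ord(P) = 5


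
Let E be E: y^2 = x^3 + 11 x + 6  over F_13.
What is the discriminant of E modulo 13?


4 a^3 + 27 b^2 = 4*11^3 + 27*6^2 = 5324 + 972 = 6296
Delta = -16 * (6296) = -100736
Delta mod 13 = 1

Delta = 1 (mod 13)


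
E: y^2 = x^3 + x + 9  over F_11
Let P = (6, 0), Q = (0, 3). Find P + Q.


P != Q, so use the chord formula.
s = (y2 - y1) / (x2 - x1) = (3) / (5) mod 11 = 5
x3 = s^2 - x1 - x2 mod 11 = 5^2 - 6 - 0 = 8
y3 = s (x1 - x3) - y1 mod 11 = 5 * (6 - 8) - 0 = 1

P + Q = (8, 1)


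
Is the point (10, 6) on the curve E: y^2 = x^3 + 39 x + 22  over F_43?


Check whether y^2 = x^3 + 39 x + 22 (mod 43) for (x, y) = (10, 6).
LHS: y^2 = 6^2 mod 43 = 36
RHS: x^3 + 39 x + 22 = 10^3 + 39*10 + 22 mod 43 = 36
LHS = RHS

Yes, on the curve


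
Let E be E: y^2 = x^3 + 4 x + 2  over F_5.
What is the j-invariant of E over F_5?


Delta = -16(4 a^3 + 27 b^2) mod 5 = 1
-1728 * (4 a)^3 = -1728 * (4*4)^3 mod 5 = 2
j = 2 * 1^(-1) mod 5 = 2

j = 2 (mod 5)


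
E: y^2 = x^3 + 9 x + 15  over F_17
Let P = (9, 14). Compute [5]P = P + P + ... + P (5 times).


k = 5 = 101_2 (binary, LSB first: 101)
Double-and-add from P = (9, 14):
  bit 0 = 1: acc = O + (9, 14) = (9, 14)
  bit 1 = 0: acc unchanged = (9, 14)
  bit 2 = 1: acc = (9, 14) + (12, 7) = (9, 3)

5P = (9, 3)


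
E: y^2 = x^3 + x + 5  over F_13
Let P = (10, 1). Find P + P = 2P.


Doubling: s = (3 x1^2 + a) / (2 y1)
s = (3*10^2 + 1) / (2*1) mod 13 = 1
x3 = s^2 - 2 x1 mod 13 = 1^2 - 2*10 = 7
y3 = s (x1 - x3) - y1 mod 13 = 1 * (10 - 7) - 1 = 2

2P = (7, 2)


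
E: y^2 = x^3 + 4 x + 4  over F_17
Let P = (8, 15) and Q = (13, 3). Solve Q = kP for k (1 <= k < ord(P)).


Enumerate multiples of P until we hit Q = (13, 3):
  1P = (8, 15)
  2P = (5, 8)
  3P = (0, 15)
  4P = (9, 2)
  5P = (16, 4)
  6P = (1, 3)
  7P = (4, 4)
  8P = (3, 3)
  9P = (7, 1)
  10P = (11, 11)
  11P = (13, 3)
Match found at i = 11.

k = 11


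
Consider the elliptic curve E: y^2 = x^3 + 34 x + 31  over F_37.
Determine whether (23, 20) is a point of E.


Check whether y^2 = x^3 + 34 x + 31 (mod 37) for (x, y) = (23, 20).
LHS: y^2 = 20^2 mod 37 = 30
RHS: x^3 + 34 x + 31 = 23^3 + 34*23 + 31 mod 37 = 30
LHS = RHS

Yes, on the curve


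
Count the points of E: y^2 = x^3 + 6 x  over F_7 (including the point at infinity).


For each x in F_7, count y with y^2 = x^3 + 6 x + 0 mod 7:
  x = 0: RHS = 0, y in [0]  -> 1 point(s)
  x = 1: RHS = 0, y in [0]  -> 1 point(s)
  x = 4: RHS = 4, y in [2, 5]  -> 2 point(s)
  x = 5: RHS = 1, y in [1, 6]  -> 2 point(s)
  x = 6: RHS = 0, y in [0]  -> 1 point(s)
Affine points: 7. Add the point at infinity: total = 8.

#E(F_7) = 8


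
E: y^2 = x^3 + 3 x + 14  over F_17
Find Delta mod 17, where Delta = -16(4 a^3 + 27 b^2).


4 a^3 + 27 b^2 = 4*3^3 + 27*14^2 = 108 + 5292 = 5400
Delta = -16 * (5400) = -86400
Delta mod 17 = 11

Delta = 11 (mod 17)


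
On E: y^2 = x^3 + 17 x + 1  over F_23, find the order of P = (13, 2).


Compute successive multiples of P until we hit O:
  1P = (13, 2)
  2P = (0, 22)
  3P = (14, 19)
  4P = (9, 20)
  5P = (4, 15)
  6P = (22, 11)
  7P = (12, 22)
  8P = (7, 16)
  ... (continuing to 21P)
  21P = O

ord(P) = 21


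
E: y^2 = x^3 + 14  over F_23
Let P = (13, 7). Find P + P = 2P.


Doubling: s = (3 x1^2 + a) / (2 y1)
s = (3*13^2 + 0) / (2*7) mod 23 = 5
x3 = s^2 - 2 x1 mod 23 = 5^2 - 2*13 = 22
y3 = s (x1 - x3) - y1 mod 23 = 5 * (13 - 22) - 7 = 17

2P = (22, 17)


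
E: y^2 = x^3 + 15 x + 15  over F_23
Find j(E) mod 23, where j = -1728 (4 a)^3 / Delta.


Delta = -16(4 a^3 + 27 b^2) mod 23 = 14
-1728 * (4 a)^3 = -1728 * (4*15)^3 mod 23 = 2
j = 2 * 14^(-1) mod 23 = 10

j = 10 (mod 23)


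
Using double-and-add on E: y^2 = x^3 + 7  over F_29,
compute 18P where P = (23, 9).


k = 18 = 10010_2 (binary, LSB first: 01001)
Double-and-add from P = (23, 9):
  bit 0 = 0: acc unchanged = O
  bit 1 = 1: acc = O + (19, 15) = (19, 15)
  bit 2 = 0: acc unchanged = (19, 15)
  bit 3 = 0: acc unchanged = (19, 15)
  bit 4 = 1: acc = (19, 15) + (26, 26) = (6, 22)

18P = (6, 22)


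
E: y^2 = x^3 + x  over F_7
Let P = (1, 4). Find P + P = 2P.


Doubling: s = (3 x1^2 + a) / (2 y1)
s = (3*1^2 + 1) / (2*4) mod 7 = 4
x3 = s^2 - 2 x1 mod 7 = 4^2 - 2*1 = 0
y3 = s (x1 - x3) - y1 mod 7 = 4 * (1 - 0) - 4 = 0

2P = (0, 0)


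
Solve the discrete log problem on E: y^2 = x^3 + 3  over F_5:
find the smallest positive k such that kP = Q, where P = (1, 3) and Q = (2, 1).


Enumerate multiples of P until we hit Q = (2, 1):
  1P = (1, 3)
  2P = (2, 4)
  3P = (3, 0)
  4P = (2, 1)
Match found at i = 4.

k = 4


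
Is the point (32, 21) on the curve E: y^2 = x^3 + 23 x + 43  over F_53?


Check whether y^2 = x^3 + 23 x + 43 (mod 53) for (x, y) = (32, 21).
LHS: y^2 = 21^2 mod 53 = 17
RHS: x^3 + 23 x + 43 = 32^3 + 23*32 + 43 mod 53 = 51
LHS != RHS

No, not on the curve


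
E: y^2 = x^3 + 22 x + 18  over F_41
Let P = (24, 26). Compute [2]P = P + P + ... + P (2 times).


k = 2 = 10_2 (binary, LSB first: 01)
Double-and-add from P = (24, 26):
  bit 0 = 0: acc unchanged = O
  bit 1 = 1: acc = O + (11, 22) = (11, 22)

2P = (11, 22)


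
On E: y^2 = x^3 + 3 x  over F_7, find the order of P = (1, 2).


Compute successive multiples of P until we hit O:
  1P = (1, 2)
  2P = (2, 0)
  3P = (1, 5)
  4P = O

ord(P) = 4


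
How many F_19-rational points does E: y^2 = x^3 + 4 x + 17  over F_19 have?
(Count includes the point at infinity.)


For each x in F_19, count y with y^2 = x^3 + 4 x + 17 mod 19:
  x = 0: RHS = 17, y in [6, 13]  -> 2 point(s)
  x = 11: RHS = 5, y in [9, 10]  -> 2 point(s)
  x = 12: RHS = 7, y in [8, 11]  -> 2 point(s)
  x = 13: RHS = 5, y in [9, 10]  -> 2 point(s)
  x = 14: RHS = 5, y in [9, 10]  -> 2 point(s)
  x = 16: RHS = 16, y in [4, 15]  -> 2 point(s)
  x = 17: RHS = 1, y in [1, 18]  -> 2 point(s)
Affine points: 14. Add the point at infinity: total = 15.

#E(F_19) = 15


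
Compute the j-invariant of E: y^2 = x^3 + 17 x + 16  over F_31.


Delta = -16(4 a^3 + 27 b^2) mod 31 = 17
-1728 * (4 a)^3 = -1728 * (4*17)^3 mod 31 = 23
j = 23 * 17^(-1) mod 31 = 5

j = 5 (mod 31)


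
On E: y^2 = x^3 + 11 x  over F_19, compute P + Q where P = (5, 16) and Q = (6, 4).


P != Q, so use the chord formula.
s = (y2 - y1) / (x2 - x1) = (7) / (1) mod 19 = 7
x3 = s^2 - x1 - x2 mod 19 = 7^2 - 5 - 6 = 0
y3 = s (x1 - x3) - y1 mod 19 = 7 * (5 - 0) - 16 = 0

P + Q = (0, 0)


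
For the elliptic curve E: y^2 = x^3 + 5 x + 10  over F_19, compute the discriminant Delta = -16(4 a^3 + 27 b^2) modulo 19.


4 a^3 + 27 b^2 = 4*5^3 + 27*10^2 = 500 + 2700 = 3200
Delta = -16 * (3200) = -51200
Delta mod 19 = 5

Delta = 5 (mod 19)


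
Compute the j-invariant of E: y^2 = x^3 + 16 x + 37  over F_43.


Delta = -16(4 a^3 + 27 b^2) mod 43 = 41
-1728 * (4 a)^3 = -1728 * (4*16)^3 mod 43 = 1
j = 1 * 41^(-1) mod 43 = 21

j = 21 (mod 43)


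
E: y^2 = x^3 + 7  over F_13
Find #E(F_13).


For each x in F_13, count y with y^2 = x^3 + 0 x + 7 mod 13:
  x = 7: RHS = 12, y in [5, 8]  -> 2 point(s)
  x = 8: RHS = 12, y in [5, 8]  -> 2 point(s)
  x = 11: RHS = 12, y in [5, 8]  -> 2 point(s)
Affine points: 6. Add the point at infinity: total = 7.

#E(F_13) = 7


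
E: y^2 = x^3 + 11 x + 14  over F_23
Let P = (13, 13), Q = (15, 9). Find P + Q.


P != Q, so use the chord formula.
s = (y2 - y1) / (x2 - x1) = (19) / (2) mod 23 = 21
x3 = s^2 - x1 - x2 mod 23 = 21^2 - 13 - 15 = 22
y3 = s (x1 - x3) - y1 mod 23 = 21 * (13 - 22) - 13 = 5

P + Q = (22, 5)


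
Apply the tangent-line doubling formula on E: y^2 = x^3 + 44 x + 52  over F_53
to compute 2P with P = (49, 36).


Doubling: s = (3 x1^2 + a) / (2 y1)
s = (3*49^2 + 44) / (2*36) mod 53 = 16
x3 = s^2 - 2 x1 mod 53 = 16^2 - 2*49 = 52
y3 = s (x1 - x3) - y1 mod 53 = 16 * (49 - 52) - 36 = 22

2P = (52, 22)


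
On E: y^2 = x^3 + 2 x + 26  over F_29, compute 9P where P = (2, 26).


k = 9 = 1001_2 (binary, LSB first: 1001)
Double-and-add from P = (2, 26):
  bit 0 = 1: acc = O + (2, 26) = (2, 26)
  bit 1 = 0: acc unchanged = (2, 26)
  bit 2 = 0: acc unchanged = (2, 26)
  bit 3 = 1: acc = (2, 26) + (6, 14) = (1, 0)

9P = (1, 0)


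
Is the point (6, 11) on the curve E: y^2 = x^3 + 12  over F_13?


Check whether y^2 = x^3 + 0 x + 12 (mod 13) for (x, y) = (6, 11).
LHS: y^2 = 11^2 mod 13 = 4
RHS: x^3 + 0 x + 12 = 6^3 + 0*6 + 12 mod 13 = 7
LHS != RHS

No, not on the curve


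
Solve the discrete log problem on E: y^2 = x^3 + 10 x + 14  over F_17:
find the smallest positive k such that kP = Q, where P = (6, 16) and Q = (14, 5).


Enumerate multiples of P until we hit Q = (14, 5):
  1P = (6, 16)
  2P = (1, 12)
  3P = (12, 3)
  4P = (7, 6)
  5P = (2, 12)
  6P = (10, 14)
  7P = (14, 5)
Match found at i = 7.

k = 7


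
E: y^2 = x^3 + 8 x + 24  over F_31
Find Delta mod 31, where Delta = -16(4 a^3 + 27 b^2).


4 a^3 + 27 b^2 = 4*8^3 + 27*24^2 = 2048 + 15552 = 17600
Delta = -16 * (17600) = -281600
Delta mod 31 = 4

Delta = 4 (mod 31)


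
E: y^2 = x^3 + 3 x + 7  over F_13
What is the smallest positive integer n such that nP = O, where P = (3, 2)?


Compute successive multiples of P until we hit O:
  1P = (3, 2)
  2P = (8, 6)
  3P = (12, 9)
  4P = (10, 7)
  5P = (9, 3)
  6P = (5, 2)
  7P = (5, 11)
  8P = (9, 10)
  ... (continuing to 13P)
  13P = O

ord(P) = 13


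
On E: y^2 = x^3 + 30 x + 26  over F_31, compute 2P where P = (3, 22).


Doubling: s = (3 x1^2 + a) / (2 y1)
s = (3*3^2 + 30) / (2*22) mod 31 = 2
x3 = s^2 - 2 x1 mod 31 = 2^2 - 2*3 = 29
y3 = s (x1 - x3) - y1 mod 31 = 2 * (3 - 29) - 22 = 19

2P = (29, 19)


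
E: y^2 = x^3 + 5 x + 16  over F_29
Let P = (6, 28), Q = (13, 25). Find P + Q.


P != Q, so use the chord formula.
s = (y2 - y1) / (x2 - x1) = (26) / (7) mod 29 = 12
x3 = s^2 - x1 - x2 mod 29 = 12^2 - 6 - 13 = 9
y3 = s (x1 - x3) - y1 mod 29 = 12 * (6 - 9) - 28 = 23

P + Q = (9, 23)


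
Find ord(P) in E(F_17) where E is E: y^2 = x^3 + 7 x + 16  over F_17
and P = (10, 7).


Compute successive multiples of P until we hit O:
  1P = (10, 7)
  2P = (16, 12)
  3P = (12, 14)
  4P = (3, 9)
  5P = (2, 15)
  6P = (6, 6)
  7P = (0, 4)
  8P = (11, 8)
  ... (continuing to 24P)
  24P = O

ord(P) = 24


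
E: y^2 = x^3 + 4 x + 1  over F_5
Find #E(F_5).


For each x in F_5, count y with y^2 = x^3 + 4 x + 1 mod 5:
  x = 0: RHS = 1, y in [1, 4]  -> 2 point(s)
  x = 1: RHS = 1, y in [1, 4]  -> 2 point(s)
  x = 3: RHS = 0, y in [0]  -> 1 point(s)
  x = 4: RHS = 1, y in [1, 4]  -> 2 point(s)
Affine points: 7. Add the point at infinity: total = 8.

#E(F_5) = 8


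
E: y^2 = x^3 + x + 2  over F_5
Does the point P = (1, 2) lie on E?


Check whether y^2 = x^3 + 1 x + 2 (mod 5) for (x, y) = (1, 2).
LHS: y^2 = 2^2 mod 5 = 4
RHS: x^3 + 1 x + 2 = 1^3 + 1*1 + 2 mod 5 = 4
LHS = RHS

Yes, on the curve


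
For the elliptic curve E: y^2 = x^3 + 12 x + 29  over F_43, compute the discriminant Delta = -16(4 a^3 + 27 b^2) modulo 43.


4 a^3 + 27 b^2 = 4*12^3 + 27*29^2 = 6912 + 22707 = 29619
Delta = -16 * (29619) = -473904
Delta mod 43 = 42

Delta = 42 (mod 43)


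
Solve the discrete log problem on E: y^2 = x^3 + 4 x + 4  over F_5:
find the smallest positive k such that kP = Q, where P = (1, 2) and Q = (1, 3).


Enumerate multiples of P until we hit Q = (1, 3):
  1P = (1, 2)
  2P = (2, 0)
  3P = (1, 3)
Match found at i = 3.

k = 3


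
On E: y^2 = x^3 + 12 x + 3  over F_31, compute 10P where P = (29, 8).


k = 10 = 1010_2 (binary, LSB first: 0101)
Double-and-add from P = (29, 8):
  bit 0 = 0: acc unchanged = O
  bit 1 = 1: acc = O + (14, 30) = (14, 30)
  bit 2 = 0: acc unchanged = (14, 30)
  bit 3 = 1: acc = (14, 30) + (20, 20) = (17, 6)

10P = (17, 6)


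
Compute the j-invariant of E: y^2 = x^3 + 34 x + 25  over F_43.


Delta = -16(4 a^3 + 27 b^2) mod 43 = 41
-1728 * (4 a)^3 = -1728 * (4*34)^3 mod 43 = 8
j = 8 * 41^(-1) mod 43 = 39

j = 39 (mod 43)


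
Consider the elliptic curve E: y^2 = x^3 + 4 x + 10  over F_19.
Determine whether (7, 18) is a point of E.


Check whether y^2 = x^3 + 4 x + 10 (mod 19) for (x, y) = (7, 18).
LHS: y^2 = 18^2 mod 19 = 1
RHS: x^3 + 4 x + 10 = 7^3 + 4*7 + 10 mod 19 = 1
LHS = RHS

Yes, on the curve


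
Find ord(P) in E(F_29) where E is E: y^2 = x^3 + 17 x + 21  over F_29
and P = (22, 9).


Compute successive multiples of P until we hit O:
  1P = (22, 9)
  2P = (5, 17)
  3P = (25, 18)
  4P = (20, 26)
  5P = (23, 14)
  6P = (9, 27)
  7P = (26, 1)
  8P = (14, 4)
  ... (continuing to 21P)
  21P = O

ord(P) = 21


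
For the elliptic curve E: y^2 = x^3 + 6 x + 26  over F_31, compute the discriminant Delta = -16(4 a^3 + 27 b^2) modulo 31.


4 a^3 + 27 b^2 = 4*6^3 + 27*26^2 = 864 + 18252 = 19116
Delta = -16 * (19116) = -305856
Delta mod 31 = 21

Delta = 21 (mod 31)


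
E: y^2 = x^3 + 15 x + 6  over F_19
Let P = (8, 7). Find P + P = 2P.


Doubling: s = (3 x1^2 + a) / (2 y1)
s = (3*8^2 + 15) / (2*7) mod 19 = 8
x3 = s^2 - 2 x1 mod 19 = 8^2 - 2*8 = 10
y3 = s (x1 - x3) - y1 mod 19 = 8 * (8 - 10) - 7 = 15

2P = (10, 15)


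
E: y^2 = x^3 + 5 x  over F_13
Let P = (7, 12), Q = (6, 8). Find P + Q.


P != Q, so use the chord formula.
s = (y2 - y1) / (x2 - x1) = (9) / (12) mod 13 = 4
x3 = s^2 - x1 - x2 mod 13 = 4^2 - 7 - 6 = 3
y3 = s (x1 - x3) - y1 mod 13 = 4 * (7 - 3) - 12 = 4

P + Q = (3, 4)


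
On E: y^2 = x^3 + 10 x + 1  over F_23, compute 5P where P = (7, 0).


k = 5 = 101_2 (binary, LSB first: 101)
Double-and-add from P = (7, 0):
  bit 0 = 1: acc = O + (7, 0) = (7, 0)
  bit 1 = 0: acc unchanged = (7, 0)
  bit 2 = 1: acc = (7, 0) + O = (7, 0)

5P = (7, 0)


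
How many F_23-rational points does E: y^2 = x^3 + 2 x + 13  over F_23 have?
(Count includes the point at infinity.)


For each x in F_23, count y with y^2 = x^3 + 2 x + 13 mod 23:
  x = 0: RHS = 13, y in [6, 17]  -> 2 point(s)
  x = 1: RHS = 16, y in [4, 19]  -> 2 point(s)
  x = 2: RHS = 2, y in [5, 18]  -> 2 point(s)
  x = 3: RHS = 0, y in [0]  -> 1 point(s)
  x = 4: RHS = 16, y in [4, 19]  -> 2 point(s)
  x = 7: RHS = 2, y in [5, 18]  -> 2 point(s)
  x = 8: RHS = 12, y in [9, 14]  -> 2 point(s)
  x = 9: RHS = 1, y in [1, 22]  -> 2 point(s)
  x = 11: RHS = 9, y in [3, 20]  -> 2 point(s)
  x = 14: RHS = 2, y in [5, 18]  -> 2 point(s)
  x = 16: RHS = 1, y in [1, 22]  -> 2 point(s)
  x = 18: RHS = 16, y in [4, 19]  -> 2 point(s)
  x = 20: RHS = 3, y in [7, 16]  -> 2 point(s)
  x = 21: RHS = 1, y in [1, 22]  -> 2 point(s)
Affine points: 27. Add the point at infinity: total = 28.

#E(F_23) = 28


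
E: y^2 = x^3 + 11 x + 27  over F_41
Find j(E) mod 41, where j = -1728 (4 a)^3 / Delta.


Delta = -16(4 a^3 + 27 b^2) mod 41 = 7
-1728 * (4 a)^3 = -1728 * (4*11)^3 mod 41 = 2
j = 2 * 7^(-1) mod 41 = 12

j = 12 (mod 41)


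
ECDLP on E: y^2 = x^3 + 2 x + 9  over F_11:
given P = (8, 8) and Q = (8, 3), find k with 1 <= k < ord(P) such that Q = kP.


Enumerate multiples of P until we hit Q = (8, 3):
  1P = (8, 8)
  2P = (4, 2)
  3P = (4, 9)
  4P = (8, 3)
Match found at i = 4.

k = 4


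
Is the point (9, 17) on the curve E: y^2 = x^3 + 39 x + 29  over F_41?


Check whether y^2 = x^3 + 39 x + 29 (mod 41) for (x, y) = (9, 17).
LHS: y^2 = 17^2 mod 41 = 2
RHS: x^3 + 39 x + 29 = 9^3 + 39*9 + 29 mod 41 = 2
LHS = RHS

Yes, on the curve


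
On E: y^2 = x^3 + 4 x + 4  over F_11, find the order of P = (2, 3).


Compute successive multiples of P until we hit O:
  1P = (2, 3)
  2P = (8, 3)
  3P = (1, 8)
  4P = (0, 9)
  5P = (7, 1)
  6P = (7, 10)
  7P = (0, 2)
  8P = (1, 3)
  ... (continuing to 11P)
  11P = O

ord(P) = 11


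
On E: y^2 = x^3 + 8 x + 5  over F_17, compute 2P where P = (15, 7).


Doubling: s = (3 x1^2 + a) / (2 y1)
s = (3*15^2 + 8) / (2*7) mod 17 = 16
x3 = s^2 - 2 x1 mod 17 = 16^2 - 2*15 = 5
y3 = s (x1 - x3) - y1 mod 17 = 16 * (15 - 5) - 7 = 0

2P = (5, 0)


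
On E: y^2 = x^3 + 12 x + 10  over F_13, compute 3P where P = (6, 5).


k = 3 = 11_2 (binary, LSB first: 11)
Double-and-add from P = (6, 5):
  bit 0 = 1: acc = O + (6, 5) = (6, 5)
  bit 1 = 1: acc = (6, 5) + (2, 4) = (1, 6)

3P = (1, 6)


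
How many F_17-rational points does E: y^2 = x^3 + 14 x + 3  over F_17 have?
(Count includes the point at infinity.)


For each x in F_17, count y with y^2 = x^3 + 14 x + 3 mod 17:
  x = 1: RHS = 1, y in [1, 16]  -> 2 point(s)
  x = 3: RHS = 4, y in [2, 15]  -> 2 point(s)
  x = 4: RHS = 4, y in [2, 15]  -> 2 point(s)
  x = 7: RHS = 2, y in [6, 11]  -> 2 point(s)
  x = 8: RHS = 15, y in [7, 10]  -> 2 point(s)
  x = 9: RHS = 8, y in [5, 12]  -> 2 point(s)
  x = 10: RHS = 4, y in [2, 15]  -> 2 point(s)
  x = 11: RHS = 9, y in [3, 14]  -> 2 point(s)
  x = 13: RHS = 2, y in [6, 11]  -> 2 point(s)
  x = 14: RHS = 2, y in [6, 11]  -> 2 point(s)
  x = 15: RHS = 1, y in [1, 16]  -> 2 point(s)
Affine points: 22. Add the point at infinity: total = 23.

#E(F_17) = 23


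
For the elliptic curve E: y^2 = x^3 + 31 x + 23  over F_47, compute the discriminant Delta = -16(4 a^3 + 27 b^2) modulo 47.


4 a^3 + 27 b^2 = 4*31^3 + 27*23^2 = 119164 + 14283 = 133447
Delta = -16 * (133447) = -2135152
Delta mod 47 = 11

Delta = 11 (mod 47)


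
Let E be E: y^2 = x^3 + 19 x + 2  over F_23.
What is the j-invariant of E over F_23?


Delta = -16(4 a^3 + 27 b^2) mod 23 = 22
-1728 * (4 a)^3 = -1728 * (4*19)^3 mod 23 = 6
j = 6 * 22^(-1) mod 23 = 17

j = 17 (mod 23)


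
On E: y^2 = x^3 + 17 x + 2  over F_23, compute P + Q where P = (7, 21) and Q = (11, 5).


P != Q, so use the chord formula.
s = (y2 - y1) / (x2 - x1) = (7) / (4) mod 23 = 19
x3 = s^2 - x1 - x2 mod 23 = 19^2 - 7 - 11 = 21
y3 = s (x1 - x3) - y1 mod 23 = 19 * (7 - 21) - 21 = 12

P + Q = (21, 12)


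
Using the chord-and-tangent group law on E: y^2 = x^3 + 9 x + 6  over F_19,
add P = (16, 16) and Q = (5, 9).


P != Q, so use the chord formula.
s = (y2 - y1) / (x2 - x1) = (12) / (8) mod 19 = 11
x3 = s^2 - x1 - x2 mod 19 = 11^2 - 16 - 5 = 5
y3 = s (x1 - x3) - y1 mod 19 = 11 * (16 - 5) - 16 = 10

P + Q = (5, 10)


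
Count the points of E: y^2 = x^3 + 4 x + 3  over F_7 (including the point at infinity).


For each x in F_7, count y with y^2 = x^3 + 4 x + 3 mod 7:
  x = 1: RHS = 1, y in [1, 6]  -> 2 point(s)
  x = 3: RHS = 0, y in [0]  -> 1 point(s)
  x = 5: RHS = 1, y in [1, 6]  -> 2 point(s)
Affine points: 5. Add the point at infinity: total = 6.

#E(F_7) = 6


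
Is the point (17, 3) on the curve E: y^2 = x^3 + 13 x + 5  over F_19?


Check whether y^2 = x^3 + 13 x + 5 (mod 19) for (x, y) = (17, 3).
LHS: y^2 = 3^2 mod 19 = 9
RHS: x^3 + 13 x + 5 = 17^3 + 13*17 + 5 mod 19 = 9
LHS = RHS

Yes, on the curve


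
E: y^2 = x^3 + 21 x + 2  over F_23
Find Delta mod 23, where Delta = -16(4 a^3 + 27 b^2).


4 a^3 + 27 b^2 = 4*21^3 + 27*2^2 = 37044 + 108 = 37152
Delta = -16 * (37152) = -594432
Delta mod 23 = 3

Delta = 3 (mod 23)


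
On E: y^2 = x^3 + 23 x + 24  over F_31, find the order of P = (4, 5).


Compute successive multiples of P until we hit O:
  1P = (4, 5)
  2P = (8, 10)
  3P = (7, 30)
  4P = (24, 4)
  5P = (13, 28)
  6P = (19, 29)
  7P = (18, 16)
  8P = (18, 15)
  ... (continuing to 15P)
  15P = O

ord(P) = 15


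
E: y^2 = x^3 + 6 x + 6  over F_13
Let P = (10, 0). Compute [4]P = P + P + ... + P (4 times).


k = 4 = 100_2 (binary, LSB first: 001)
Double-and-add from P = (10, 0):
  bit 0 = 0: acc unchanged = O
  bit 1 = 0: acc unchanged = O
  bit 2 = 1: acc = O + O = O

4P = O


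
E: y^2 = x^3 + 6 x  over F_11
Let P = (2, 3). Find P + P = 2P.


Doubling: s = (3 x1^2 + a) / (2 y1)
s = (3*2^2 + 6) / (2*3) mod 11 = 3
x3 = s^2 - 2 x1 mod 11 = 3^2 - 2*2 = 5
y3 = s (x1 - x3) - y1 mod 11 = 3 * (2 - 5) - 3 = 10

2P = (5, 10)
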